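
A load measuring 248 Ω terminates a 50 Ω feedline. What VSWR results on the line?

VSWR ≈ 4.96

For a purely resistive load, VSWR = R_L/Z_0 or Z_0/R_L (whichever > 1) = 248/50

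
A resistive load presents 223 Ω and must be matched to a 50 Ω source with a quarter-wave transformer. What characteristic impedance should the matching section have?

Z_qwt = √(Z_0·R_L) = √(50 × 223) = √11150

Z_qwt ≈ 106 Ω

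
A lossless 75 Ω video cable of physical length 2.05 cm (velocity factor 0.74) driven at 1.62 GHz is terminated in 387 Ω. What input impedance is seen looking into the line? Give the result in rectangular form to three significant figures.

λ = v/f = 0.74·c / 1.62 GHz = 0.137 m
βl = 2π·l/λ = 2π × 0.15 = 53.9°
tan(βl) = tan(53.9°) = 1.37
Z_in = Z_0·(Z_L + jZ_0·tanβl)/(Z_0 + jZ_L·tanβl)
     = 75·(387 + j103)/(75 + j530)

Z_in ≈ 21.9 − j51.7 Ω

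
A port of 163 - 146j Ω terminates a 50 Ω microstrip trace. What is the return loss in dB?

Γ = (113 − j146)/(213 − j146), |Γ| = 0.715
RL = −20·log₁₀|Γ| = −20·log₁₀(0.715)

RL ≈ 2.91 dB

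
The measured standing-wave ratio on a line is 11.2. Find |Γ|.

|Γ| = (S − 1)/(S + 1) = (11.2 − 1)/(11.2 + 1) = 10.2/12.2

|Γ| ≈ 0.836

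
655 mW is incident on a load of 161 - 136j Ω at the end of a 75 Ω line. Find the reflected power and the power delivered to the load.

P_reflected ≈ 229 mW; P_delivered ≈ 426 mW

|Γ| = |(86 − j136)/(236 − j136)| = 0.591
|Γ|² = 0.349
P_refl = |Γ|²·P_inc = 229 mW, P_del = (1 − |Γ|²)·P_inc = 426 mW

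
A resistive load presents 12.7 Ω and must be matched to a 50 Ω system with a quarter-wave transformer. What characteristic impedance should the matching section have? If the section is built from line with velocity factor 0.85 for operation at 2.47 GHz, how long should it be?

Z_qwt ≈ 25.2 Ω; length ≈ 2.58 cm

Z_qwt = √(Z_0·R_L) = √(50 × 12.7) = √635
λ = 0.85·c/f = 0.103 m, so l = λ/4 = 0.0258 m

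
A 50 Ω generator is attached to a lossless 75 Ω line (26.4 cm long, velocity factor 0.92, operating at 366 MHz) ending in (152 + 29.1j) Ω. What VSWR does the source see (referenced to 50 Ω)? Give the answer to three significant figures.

VSWR ≈ 1.94

λ = v/f = 0.92·c / 366 MHz = 0.754 m
βl = 2π·l/λ = 2π × 0.35 = 126°
tan(βl) = -1.37
Z_in = Z_0·(Z_L + jZ_0·tanβl)/(Z_0 + jZ_L·tanβl) = 43.4 + j30.7 Ω
Γ_s = (Z_in − Z_s)/(Z_in + Z_s) = (-6.57 + j30.7)/(93.4 + j30.7), |Γ_s| = 0.319
VSWR = (1 + |Γ_s|)/(1 − |Γ_s|)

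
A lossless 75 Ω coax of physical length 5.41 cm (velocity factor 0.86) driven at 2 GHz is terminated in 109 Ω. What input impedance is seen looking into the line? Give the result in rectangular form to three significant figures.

Z_in ≈ 86.4 + j28 Ω

λ = v/f = 0.86·c / 2 GHz = 0.129 m
βl = 2π·l/λ = 2π × 0.419 = 151°
tan(βl) = tan(151°) = -0.555
Z_in = Z_0·(Z_L + jZ_0·tanβl)/(Z_0 + jZ_L·tanβl)
     = 75·(109 − j41.6)/(75 − j60.5)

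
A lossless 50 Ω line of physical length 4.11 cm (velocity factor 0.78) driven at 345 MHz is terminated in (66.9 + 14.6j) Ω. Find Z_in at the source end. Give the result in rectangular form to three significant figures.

λ = v/f = 0.78·c / 345 MHz = 0.678 m
βl = 2π·l/λ = 2π × 0.0606 = 21.8°
tan(βl) = tan(21.8°) = 0.4
Z_in = Z_0·(Z_L + jZ_0·tanβl)/(Z_0 + jZ_L·tanβl)
     = 50·(66.9 + j34.6)/(44.2 + j26.8)

Z_in ≈ 72.8 − j4.93 Ω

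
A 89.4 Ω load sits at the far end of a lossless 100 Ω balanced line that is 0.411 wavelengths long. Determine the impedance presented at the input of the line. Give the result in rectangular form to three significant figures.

Z_in ≈ 94.8 − j9.57 Ω

βl = 2π × 0.411 = 148°
tan(βl) = tan(148°) = -0.626
Z_in = Z_0·(Z_L + jZ_0·tanβl)/(Z_0 + jZ_L·tanβl)
     = 100·(89.4 − j62.6)/(100 − j56)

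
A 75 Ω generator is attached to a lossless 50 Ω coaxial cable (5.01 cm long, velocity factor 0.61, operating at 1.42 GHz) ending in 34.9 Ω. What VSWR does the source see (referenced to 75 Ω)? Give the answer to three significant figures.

VSWR ≈ 1.81

λ = v/f = 0.61·c / 1.42 GHz = 0.129 m
βl = 2π·l/λ = 2π × 0.389 = 140°
tan(βl) = -0.841
Z_in = Z_0·(Z_L + jZ_0·tanβl)/(Z_0 + jZ_L·tanβl) = 44.3 − j16 Ω
Γ_s = (Z_in − Z_s)/(Z_in + Z_s) = (-30.7 − j16)/(119 − j16), |Γ_s| = 0.288
VSWR = (1 + |Γ_s|)/(1 − |Γ_s|)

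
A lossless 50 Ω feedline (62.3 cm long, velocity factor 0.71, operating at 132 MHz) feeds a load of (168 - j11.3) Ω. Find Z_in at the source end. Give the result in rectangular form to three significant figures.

Z_in ≈ 32.1 + j48.7 Ω

λ = v/f = 0.71·c / 132 MHz = 1.61 m
βl = 2π·l/λ = 2π × 0.386 = 139°
tan(βl) = tan(139°) = -0.87
Z_in = Z_0·(Z_L + jZ_0·tanβl)/(Z_0 + jZ_L·tanβl)
     = 50·(168 − j54.8)/(40.2 − j146)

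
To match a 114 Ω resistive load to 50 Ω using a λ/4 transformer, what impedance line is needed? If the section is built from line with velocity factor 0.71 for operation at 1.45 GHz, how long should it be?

Z_qwt ≈ 75.5 Ω; length ≈ 3.67 cm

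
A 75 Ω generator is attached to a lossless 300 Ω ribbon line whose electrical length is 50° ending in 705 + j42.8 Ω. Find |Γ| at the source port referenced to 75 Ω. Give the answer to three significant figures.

tan(βl) = 1.19
Z_in = Z_0·(Z_L + jZ_0·tanβl)/(Z_0 + jZ_L·tanβl) = 200 − j192 Ω
Γ_s = (Z_in − Z_s)/(Z_in + Z_s) = (125 − j192)/(275 − j192), |Γ_s| = 0.684

|Γ| ≈ 0.684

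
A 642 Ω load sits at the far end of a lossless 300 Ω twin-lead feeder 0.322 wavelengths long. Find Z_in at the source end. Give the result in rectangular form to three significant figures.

βl = 2π × 0.322 = 116°
tan(βl) = tan(116°) = -2.06
Z_in = Z_0·(Z_L + jZ_0·tanβl)/(Z_0 + jZ_L·tanβl)
     = 300·(642 − j617)/(300 − j1320)

Z_in ≈ 165 + j108 Ω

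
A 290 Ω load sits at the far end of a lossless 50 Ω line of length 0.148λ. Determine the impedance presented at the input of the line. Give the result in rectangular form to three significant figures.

Z_in ≈ 13.2 − j35.6 Ω

βl = 2π × 0.148 = 53.3°
tan(βl) = tan(53.3°) = 1.34
Z_in = Z_0·(Z_L + jZ_0·tanβl)/(Z_0 + jZ_L·tanβl)
     = 50·(290 + j67)/(50 + j389)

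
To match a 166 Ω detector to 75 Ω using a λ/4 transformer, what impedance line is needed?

Z_qwt = √(Z_0·R_L) = √(75 × 166) = √12450

Z_qwt ≈ 112 Ω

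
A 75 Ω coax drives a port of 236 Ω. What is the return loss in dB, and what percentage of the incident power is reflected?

Γ = (236 − 75)/(236 + 75) = 0.518
RL = −20·log₁₀(0.518) = 5.72 dB
P_refl/P_inc = |Γ|² = 0.268

RL ≈ 5.72 dB; 26.8% of incident power reflected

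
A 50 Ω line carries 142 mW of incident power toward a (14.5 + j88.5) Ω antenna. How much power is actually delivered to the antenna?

|Γ| = |(-35.5 + j88.5)/(64.5 + j88.5)| = 0.871
|Γ|² = 0.758
P_refl = |Γ|²·P_inc = 108 mW, P_del = (1 − |Γ|²)·P_inc = 34.3 mW

P_delivered ≈ 34.3 mW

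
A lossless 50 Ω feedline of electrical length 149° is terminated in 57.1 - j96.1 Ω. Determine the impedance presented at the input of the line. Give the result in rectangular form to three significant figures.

tan(βl) = tan(149°) = -0.601
Z_in = Z_0·(Z_L + jZ_0·tanβl)/(Z_0 + jZ_L·tanβl)
     = 50·(57.1 − j126)/(-7.74 − j34.3)

Z_in ≈ 157 + j119 Ω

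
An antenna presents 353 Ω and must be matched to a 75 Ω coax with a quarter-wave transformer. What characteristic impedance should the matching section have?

Z_qwt ≈ 163 Ω

Z_qwt = √(Z_0·R_L) = √(75 × 353) = √26480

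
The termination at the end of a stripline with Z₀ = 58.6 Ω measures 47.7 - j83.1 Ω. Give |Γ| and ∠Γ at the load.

Γ = (Z_L − Z_0)/(Z_L + Z_0) = (-10.9 − j83.1)/(106.3 − j83.1)
|Γ| = 83.8/135 = 0.621

Γ ≈ 0.621 ∠ -59.5°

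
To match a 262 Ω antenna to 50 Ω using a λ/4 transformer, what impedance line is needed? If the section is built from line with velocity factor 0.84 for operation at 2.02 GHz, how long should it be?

Z_qwt ≈ 114 Ω; length ≈ 3.12 cm

Z_qwt = √(Z_0·R_L) = √(50 × 262) = √13100
λ = 0.84·c/f = 0.125 m, so l = λ/4 = 0.0312 m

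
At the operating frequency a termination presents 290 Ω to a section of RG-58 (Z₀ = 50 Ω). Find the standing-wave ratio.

For a purely resistive load, VSWR = R_L/Z_0 or Z_0/R_L (whichever > 1) = 290/50

VSWR ≈ 5.8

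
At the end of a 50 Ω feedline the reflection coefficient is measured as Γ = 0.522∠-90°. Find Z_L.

Z_L ≈ 28.6 − j41 Ω

Z_L = Z_0·(1 + Γ)/(1 − Γ) = 50·(1 − j0.522)/(1 + j0.522)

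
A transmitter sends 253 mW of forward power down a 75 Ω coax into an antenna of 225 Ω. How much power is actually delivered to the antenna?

Γ = (225 − 75)/(225 + 75) = 0.5
|Γ|² = 0.25
P_refl = |Γ|²·P_inc = 63.2 mW, P_del = (1 − |Γ|²)·P_inc = 190 mW

P_delivered ≈ 190 mW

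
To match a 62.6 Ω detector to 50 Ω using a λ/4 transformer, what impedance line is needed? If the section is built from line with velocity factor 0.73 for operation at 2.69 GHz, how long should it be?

Z_qwt = √(Z_0·R_L) = √(50 × 62.6) = √3130
λ = 0.73·c/f = 0.0814 m, so l = λ/4 = 0.0204 m

Z_qwt ≈ 55.9 Ω; length ≈ 2.04 cm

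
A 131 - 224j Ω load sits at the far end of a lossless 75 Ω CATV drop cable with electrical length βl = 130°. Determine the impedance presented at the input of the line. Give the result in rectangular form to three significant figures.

tan(βl) = tan(130°) = -1.19
Z_in = Z_0·(Z_L + jZ_0·tanβl)/(Z_0 + jZ_L·tanβl)
     = 75·(131 − j313)/(-192 − j156)

Z_in ≈ 29.1 + j98.8 Ω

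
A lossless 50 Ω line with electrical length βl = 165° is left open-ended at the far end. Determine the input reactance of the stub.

X_in ≈ 187 Ω (inductive)

tan(βl) = -0.268
For an open-ended stub, Z_in = −jZ_0·cot(βl) = −jZ_0/tan(βl)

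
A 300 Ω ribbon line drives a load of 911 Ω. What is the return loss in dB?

Γ = (911 − 300)/(911 + 300) = 0.505
RL = −20·log₁₀|Γ| = −20·log₁₀(0.505)

RL ≈ 5.94 dB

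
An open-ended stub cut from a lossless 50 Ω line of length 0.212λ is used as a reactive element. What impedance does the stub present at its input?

βl = 2π × 0.212 = 76.3°
tan(βl) = 4.11
For an open-ended stub, Z_in = −jZ_0·cot(βl) = −jZ_0/tan(βl)

Z_in ≈ −j12.2 Ω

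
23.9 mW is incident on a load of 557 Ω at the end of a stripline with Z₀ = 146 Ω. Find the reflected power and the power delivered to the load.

P_reflected ≈ 8.17 mW; P_delivered ≈ 15.7 mW

Γ = (557 − 146)/(557 + 146) = 0.585
|Γ|² = 0.342
P_refl = |Γ|²·P_inc = 8.17 mW, P_del = (1 − |Γ|²)·P_inc = 15.7 mW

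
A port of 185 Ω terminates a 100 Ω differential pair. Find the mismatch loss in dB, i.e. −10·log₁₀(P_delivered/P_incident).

Γ = (185 − 100)/(185 + 100) = 0.298
|Γ|² = 0.089, so P_del/P_inc = 1 − |Γ|² = 0.911
ML = −10·log₁₀(1 − |Γ|²)

mismatch loss ≈ 0.405 dB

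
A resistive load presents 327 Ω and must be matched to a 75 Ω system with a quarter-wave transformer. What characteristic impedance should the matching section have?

Z_qwt ≈ 157 Ω

Z_qwt = √(Z_0·R_L) = √(75 × 327) = √24520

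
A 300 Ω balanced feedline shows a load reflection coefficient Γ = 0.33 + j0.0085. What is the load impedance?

Z_L = Z_0·(1 + Γ)/(1 − Γ) = 300·(1.33 + j0.0085)/(0.67 − j0.0085)

Z_L ≈ 595 + j11.4 Ω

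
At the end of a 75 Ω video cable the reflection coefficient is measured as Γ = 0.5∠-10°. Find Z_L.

Z_L = Z_0·(1 + Γ)/(1 − Γ) = 75·(1.49 − j0.0868)/(0.508 + j0.0868)

Z_L ≈ 212 − j49.1 Ω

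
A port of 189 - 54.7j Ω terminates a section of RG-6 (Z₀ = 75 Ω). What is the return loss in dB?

Γ = (114 − j54.7)/(264 − j54.7), |Γ| = 0.469
RL = −20·log₁₀|Γ| = −20·log₁₀(0.469)

RL ≈ 6.58 dB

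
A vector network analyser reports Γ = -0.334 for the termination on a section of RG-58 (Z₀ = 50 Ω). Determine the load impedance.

Z_L = Z_0·(1 + Γ)/(1 − Γ) = 50·(0.666)/(1.33)

Z_L ≈ 25 Ω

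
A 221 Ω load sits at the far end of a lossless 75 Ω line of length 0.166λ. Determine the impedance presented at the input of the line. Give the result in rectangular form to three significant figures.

βl = 2π × 0.166 = 59.8°
tan(βl) = tan(59.8°) = 1.72
Z_in = Z_0·(Z_L + jZ_0·tanβl)/(Z_0 + jZ_L·tanβl)
     = 75·(221 + j129)/(75 + j379)

Z_in ≈ 32.8 − j37.2 Ω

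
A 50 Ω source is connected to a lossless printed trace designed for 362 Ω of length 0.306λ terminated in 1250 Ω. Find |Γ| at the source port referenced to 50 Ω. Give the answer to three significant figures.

|Γ| ≈ 0.669

βl = 2π × 0.306 = 110°
tan(βl) = -2.72
Z_in = Z_0·(Z_L + jZ_0·tanβl)/(Z_0 + jZ_L·tanβl) = 118 + j120 Ω
Γ_s = (Z_in − Z_s)/(Z_in + Z_s) = (67.6 + j120)/(168 + j120), |Γ_s| = 0.669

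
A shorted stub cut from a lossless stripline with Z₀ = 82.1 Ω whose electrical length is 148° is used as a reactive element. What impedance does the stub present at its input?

tan(βl) = -0.625
For a shorted stub, Z_in = jZ_0·tan(βl)

Z_in ≈ −j51.3 Ω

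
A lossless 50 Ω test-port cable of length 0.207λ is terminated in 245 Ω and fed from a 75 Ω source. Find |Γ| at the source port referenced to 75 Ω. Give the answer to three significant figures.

βl = 2π × 0.207 = 74.5°
tan(βl) = 3.61
Z_in = Z_0·(Z_L + jZ_0·tanβl)/(Z_0 + jZ_L·tanβl) = 11 − j13.2 Ω
Γ_s = (Z_in − Z_s)/(Z_in + Z_s) = (-64 − j13.2)/(86 − j13.2), |Γ_s| = 0.752

|Γ| ≈ 0.752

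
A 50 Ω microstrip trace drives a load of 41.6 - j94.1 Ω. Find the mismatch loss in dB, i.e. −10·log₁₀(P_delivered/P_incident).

mismatch loss ≈ 3.17 dB

Γ = (-8.4 − j94.1)/(91.6 − j94.1), |Γ| = 0.719
|Γ|² = 0.518, so P_del/P_inc = 1 − |Γ|² = 0.482
ML = −10·log₁₀(1 − |Γ|²)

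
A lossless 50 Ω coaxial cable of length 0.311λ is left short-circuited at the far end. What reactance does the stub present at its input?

βl = 2π × 0.311 = 112°
tan(βl) = -2.48
For a short-circuited stub, Z_in = jZ_0·tan(βl)

X_in ≈ -124 Ω (capacitive)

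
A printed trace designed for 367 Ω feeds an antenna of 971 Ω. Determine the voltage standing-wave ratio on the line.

For a purely resistive load, VSWR = R_L/Z_0 or Z_0/R_L (whichever > 1) = 971/367

VSWR ≈ 2.65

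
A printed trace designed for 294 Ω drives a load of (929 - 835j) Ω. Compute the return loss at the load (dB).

RL ≈ 2.99 dB

Γ = (635 − j835)/(1223 − j835), |Γ| = 0.708
RL = −20·log₁₀|Γ| = −20·log₁₀(0.708)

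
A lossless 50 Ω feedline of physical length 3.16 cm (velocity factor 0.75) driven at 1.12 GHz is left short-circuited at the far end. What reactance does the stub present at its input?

X_in ≈ 75.9 Ω (inductive)

λ = v/f = 0.75·c / 1.12 GHz = 0.201 m
βl = 2π·l/λ = 2π × 0.157 = 56.6°
tan(βl) = 1.52
For a short-circuited stub, Z_in = jZ_0·tan(βl)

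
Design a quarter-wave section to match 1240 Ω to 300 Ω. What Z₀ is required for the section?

Z_qwt = √(Z_0·R_L) = √(300 × 1240) = √372000

Z_qwt ≈ 610 Ω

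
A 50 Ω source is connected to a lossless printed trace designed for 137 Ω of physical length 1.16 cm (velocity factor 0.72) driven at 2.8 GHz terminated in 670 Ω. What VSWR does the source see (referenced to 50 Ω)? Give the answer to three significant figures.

VSWR ≈ 6

λ = v/f = 0.72·c / 2.8 GHz = 0.0771 m
βl = 2π·l/λ = 2π × 0.15 = 54.1°
tan(βl) = 1.38
Z_in = Z_0·(Z_L + jZ_0·tanβl)/(Z_0 + jZ_L·tanβl) = 41.7 − j92.9 Ω
Γ_s = (Z_in − Z_s)/(Z_in + Z_s) = (-8.26 − j92.9)/(91.7 − j92.9), |Γ_s| = 0.714
VSWR = (1 + |Γ_s|)/(1 − |Γ_s|)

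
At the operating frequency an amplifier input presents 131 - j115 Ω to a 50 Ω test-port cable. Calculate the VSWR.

VSWR ≈ 4.81

Γ = (Z_L − Z_0)/(Z_L + Z_0) = (81 − j115)/(181 − j115)
|Γ| = 141/214 = 0.656
VSWR = (1 + |Γ|)/(1 − |Γ|) = 1.66/0.344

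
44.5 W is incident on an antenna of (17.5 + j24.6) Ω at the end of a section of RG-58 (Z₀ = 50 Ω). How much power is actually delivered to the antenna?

P_delivered ≈ 30.2 W

|Γ| = |(-32.5 + j24.6)/(67.5 + j24.6)| = 0.567
|Γ|² = 0.322
P_refl = |Γ|²·P_inc = 14.3 W, P_del = (1 − |Γ|²)·P_inc = 30.2 W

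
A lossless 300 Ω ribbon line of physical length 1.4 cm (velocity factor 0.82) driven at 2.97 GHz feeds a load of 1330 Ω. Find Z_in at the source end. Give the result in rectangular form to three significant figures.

λ = v/f = 0.82·c / 2.97 GHz = 0.0828 m
βl = 2π·l/λ = 2π × 0.169 = 60.8°
tan(βl) = tan(60.8°) = 1.79
Z_in = Z_0·(Z_L + jZ_0·tanβl)/(Z_0 + jZ_L·tanβl)
     = 300·(1330 + j538)/(300 + j2380)

Z_in ≈ 87.3 − j156 Ω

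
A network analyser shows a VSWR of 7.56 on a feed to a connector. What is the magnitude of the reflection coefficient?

|Γ| ≈ 0.766

|Γ| = (S − 1)/(S + 1) = (7.56 − 1)/(7.56 + 1) = 6.56/8.56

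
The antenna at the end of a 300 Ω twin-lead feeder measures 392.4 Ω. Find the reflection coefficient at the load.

Γ = 0.133

Γ = (Z_L − Z_0)/(Z_L + Z_0) = (392.4 − 300)/(392.4 + 300) = 92.4/692.4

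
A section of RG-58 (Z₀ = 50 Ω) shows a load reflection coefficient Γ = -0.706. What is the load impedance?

Z_L = Z_0·(1 + Γ)/(1 − Γ) = 50·(0.294)/(1.71)

Z_L ≈ 8.62 Ω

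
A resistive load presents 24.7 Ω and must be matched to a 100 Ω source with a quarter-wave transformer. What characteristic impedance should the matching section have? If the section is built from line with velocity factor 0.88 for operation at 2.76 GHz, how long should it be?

Z_qwt = √(Z_0·R_L) = √(100 × 24.7) = √2470
λ = 0.88·c/f = 0.0957 m, so l = λ/4 = 0.0239 m

Z_qwt ≈ 49.7 Ω; length ≈ 2.39 cm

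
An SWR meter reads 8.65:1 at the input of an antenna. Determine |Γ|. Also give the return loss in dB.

|Γ| ≈ 0.793; return loss ≈ 2.02 dB

|Γ| = (S − 1)/(S + 1) = (8.65 − 1)/(8.65 + 1) = 7.65/9.65
RL = −20·log₁₀|Γ| = −20·log₁₀(0.793)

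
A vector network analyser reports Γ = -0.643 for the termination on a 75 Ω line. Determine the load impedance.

Z_L = Z_0·(1 + Γ)/(1 − Γ) = 75·(0.357)/(1.64)

Z_L ≈ 16.3 Ω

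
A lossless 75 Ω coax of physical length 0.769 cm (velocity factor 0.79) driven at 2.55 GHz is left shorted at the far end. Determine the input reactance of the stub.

X_in ≈ 42.9 Ω (inductive)

λ = v/f = 0.79·c / 2.55 GHz = 0.0929 m
βl = 2π·l/λ = 2π × 0.0827 = 29.8°
tan(βl) = 0.572
For a shorted stub, Z_in = jZ_0·tan(βl)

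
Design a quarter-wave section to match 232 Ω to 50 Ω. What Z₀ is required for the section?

Z_qwt = √(Z_0·R_L) = √(50 × 232) = √11600

Z_qwt ≈ 108 Ω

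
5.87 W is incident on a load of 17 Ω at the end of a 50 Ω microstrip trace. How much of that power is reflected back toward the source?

P_reflected ≈ 1.42 W

Γ = (17 − 50)/(17 + 50) = -0.493
|Γ|² = 0.243
P_refl = |Γ|²·P_inc = 1.42 W, P_del = (1 − |Γ|²)·P_inc = 4.45 W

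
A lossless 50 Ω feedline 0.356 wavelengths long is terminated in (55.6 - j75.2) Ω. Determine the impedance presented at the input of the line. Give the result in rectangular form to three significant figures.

Z_in ≈ 51.3 + j72.4 Ω

βl = 2π × 0.356 = 128°
tan(βl) = tan(128°) = -1.27
Z_in = Z_0·(Z_L + jZ_0·tanβl)/(Z_0 + jZ_L·tanβl)
     = 50·(55.6 − j139)/(-45.7 − j70.8)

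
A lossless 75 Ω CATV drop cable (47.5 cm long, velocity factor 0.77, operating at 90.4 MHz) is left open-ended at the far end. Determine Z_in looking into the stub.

λ = v/f = 0.77·c / 90.4 MHz = 2.56 m
βl = 2π·l/λ = 2π × 0.186 = 66.9°
tan(βl) = 2.35
For an open-ended stub, Z_in = −jZ_0·cot(βl) = −jZ_0/tan(βl)

Z_in ≈ −j32 Ω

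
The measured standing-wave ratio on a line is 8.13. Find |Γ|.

|Γ| = (S − 1)/(S + 1) = (8.13 − 1)/(8.13 + 1) = 7.13/9.13

|Γ| ≈ 0.781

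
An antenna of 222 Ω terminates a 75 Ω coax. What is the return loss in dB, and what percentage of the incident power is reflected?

Γ = (222 − 75)/(222 + 75) = 0.495
RL = −20·log₁₀(0.495) = 6.11 dB
P_refl/P_inc = |Γ|² = 0.245

RL ≈ 6.11 dB; 24.5% of incident power reflected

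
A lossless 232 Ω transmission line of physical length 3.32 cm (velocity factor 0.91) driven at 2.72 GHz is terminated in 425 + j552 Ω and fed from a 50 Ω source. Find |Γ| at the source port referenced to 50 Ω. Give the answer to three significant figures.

|Γ| ≈ 0.493

λ = v/f = 0.91·c / 2.72 GHz = 0.1 m
βl = 2π·l/λ = 2π × 0.331 = 119°
tan(βl) = -1.8
Z_in = Z_0·(Z_L + jZ_0·tanβl)/(Z_0 + jZ_L·tanβl) = 46.5 + j54.6 Ω
Γ_s = (Z_in − Z_s)/(Z_in + Z_s) = (-3.52 + j54.6)/(96.5 + j54.6), |Γ_s| = 0.493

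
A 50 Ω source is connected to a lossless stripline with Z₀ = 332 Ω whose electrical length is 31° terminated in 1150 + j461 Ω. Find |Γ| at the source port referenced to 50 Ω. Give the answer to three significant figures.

|Γ| ≈ 0.915

tan(βl) = 0.601
Z_in = Z_0·(Z_L + jZ_0·tanβl)/(Z_0 + jZ_L·tanβl) = 359 − j524 Ω
Γ_s = (Z_in − Z_s)/(Z_in + Z_s) = (309 − j524)/(409 − j524), |Γ_s| = 0.915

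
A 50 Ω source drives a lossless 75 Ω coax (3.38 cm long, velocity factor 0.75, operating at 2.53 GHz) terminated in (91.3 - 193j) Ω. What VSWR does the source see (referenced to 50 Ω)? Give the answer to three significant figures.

λ = v/f = 0.75·c / 2.53 GHz = 0.0889 m
βl = 2π·l/λ = 2π × 0.38 = 137°
tan(βl) = -0.938
Z_in = Z_0·(Z_L + jZ_0·tanβl)/(Z_0 + jZ_L·tanβl) = 51.9 + j144 Ω
Γ_s = (Z_in − Z_s)/(Z_in + Z_s) = (1.93 + j144)/(102 + j144), |Γ_s| = 0.817
VSWR = (1 + |Γ_s|)/(1 − |Γ_s|)

VSWR ≈ 9.91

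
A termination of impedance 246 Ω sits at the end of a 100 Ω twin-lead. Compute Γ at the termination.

Γ = (Z_L − Z_0)/(Z_L + Z_0) = (246 − 100)/(246 + 100) = 146/346

Γ = 0.422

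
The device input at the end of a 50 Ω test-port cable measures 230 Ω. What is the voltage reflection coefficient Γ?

Γ = 0.643

Γ = (Z_L − Z_0)/(Z_L + Z_0) = (230 − 50)/(230 + 50) = 180/280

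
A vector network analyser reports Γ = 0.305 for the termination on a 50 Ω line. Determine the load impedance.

Z_L = Z_0·(1 + Γ)/(1 − Γ) = 50·(1.3)/(0.695)

Z_L ≈ 93.9 Ω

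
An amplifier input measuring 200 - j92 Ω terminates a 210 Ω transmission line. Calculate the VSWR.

Γ = (Z_L − Z_0)/(Z_L + Z_0) = (-10 − j92)/(410 − j92)
|Γ| = 92.5/420 = 0.22
VSWR = (1 + |Γ|)/(1 − |Γ|) = 1.22/0.78

VSWR ≈ 1.56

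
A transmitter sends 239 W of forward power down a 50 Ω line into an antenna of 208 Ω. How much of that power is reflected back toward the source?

Γ = (208 − 50)/(208 + 50) = 0.612
|Γ|² = 0.375
P_refl = |Γ|²·P_inc = 89.6 W, P_del = (1 − |Γ|²)·P_inc = 149 W

P_reflected ≈ 89.6 W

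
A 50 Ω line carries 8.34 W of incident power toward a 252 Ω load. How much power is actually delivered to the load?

Γ = (252 − 50)/(252 + 50) = 0.669
|Γ|² = 0.447
P_refl = |Γ|²·P_inc = 3.73 W, P_del = (1 − |Γ|²)·P_inc = 4.61 W

P_delivered ≈ 4.61 W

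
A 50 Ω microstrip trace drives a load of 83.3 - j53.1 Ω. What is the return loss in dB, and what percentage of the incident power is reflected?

RL ≈ 7.19 dB; 19.1% of incident power reflected

Γ = (33.3 − j53.1)/(133.3 − j53.1), |Γ| = 0.437
RL = −20·log₁₀(0.437) = 7.19 dB
P_refl/P_inc = |Γ|² = 0.191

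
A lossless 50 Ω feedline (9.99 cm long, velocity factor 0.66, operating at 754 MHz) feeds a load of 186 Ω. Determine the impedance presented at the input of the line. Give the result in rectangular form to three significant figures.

Z_in ≈ 26.6 + j45.9 Ω

λ = v/f = 0.66·c / 754 MHz = 0.263 m
βl = 2π·l/λ = 2π × 0.38 = 137°
tan(βl) = tan(137°) = -0.934
Z_in = Z_0·(Z_L + jZ_0·tanβl)/(Z_0 + jZ_L·tanβl)
     = 50·(186 − j46.7)/(50 − j174)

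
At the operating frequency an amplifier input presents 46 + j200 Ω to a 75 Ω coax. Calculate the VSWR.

Γ = (Z_L − Z_0)/(Z_L + Z_0) = (-29 + j200)/(121 + j200)
|Γ| = 202/234 = 0.865
VSWR = (1 + |Γ|)/(1 − |Γ|) = 1.86/0.135

VSWR ≈ 13.8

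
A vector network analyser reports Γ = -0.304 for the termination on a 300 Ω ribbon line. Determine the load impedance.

Z_L = Z_0·(1 + Γ)/(1 − Γ) = 300·(0.696)/(1.3)

Z_L ≈ 160 Ω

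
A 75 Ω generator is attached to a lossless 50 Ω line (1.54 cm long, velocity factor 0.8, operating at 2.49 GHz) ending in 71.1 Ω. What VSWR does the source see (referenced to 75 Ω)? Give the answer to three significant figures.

λ = v/f = 0.8·c / 2.49 GHz = 0.0964 m
βl = 2π·l/λ = 2π × 0.16 = 57.5°
tan(βl) = 1.57
Z_in = Z_0·(Z_L + jZ_0·tanβl)/(Z_0 + jZ_L·tanβl) = 41.2 − j13.4 Ω
Γ_s = (Z_in − Z_s)/(Z_in + Z_s) = (-33.8 − j13.4)/(116 − j13.4), |Γ_s| = 0.311
VSWR = (1 + |Γ_s|)/(1 − |Γ_s|)

VSWR ≈ 1.9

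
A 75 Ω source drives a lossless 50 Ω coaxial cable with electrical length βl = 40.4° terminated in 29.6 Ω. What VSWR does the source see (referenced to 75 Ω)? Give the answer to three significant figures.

tan(βl) = 0.851
Z_in = Z_0·(Z_L + jZ_0·tanβl)/(Z_0 + jZ_L·tanβl) = 40.7 + j22 Ω
Γ_s = (Z_in − Z_s)/(Z_in + Z_s) = (-34.3 + j22)/(116 + j22), |Γ_s| = 0.346
VSWR = (1 + |Γ_s|)/(1 − |Γ_s|)

VSWR ≈ 2.06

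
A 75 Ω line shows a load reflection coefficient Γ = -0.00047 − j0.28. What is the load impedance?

Z_L = Z_0·(1 + Γ)/(1 − Γ) = 75·(1 − j0.28)/(1 + j0.28)

Z_L ≈ 64 − j38.9 Ω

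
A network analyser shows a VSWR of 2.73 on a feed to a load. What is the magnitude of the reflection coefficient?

|Γ| = (S − 1)/(S + 1) = (2.73 − 1)/(2.73 + 1) = 1.73/3.73

|Γ| ≈ 0.464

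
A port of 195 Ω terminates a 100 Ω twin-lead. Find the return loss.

RL ≈ 9.84 dB

Γ = (195 − 100)/(195 + 100) = 0.322
RL = −20·log₁₀|Γ| = −20·log₁₀(0.322)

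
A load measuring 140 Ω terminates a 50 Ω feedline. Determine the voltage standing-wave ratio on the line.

VSWR ≈ 2.8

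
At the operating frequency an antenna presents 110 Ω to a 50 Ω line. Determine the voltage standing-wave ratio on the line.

For a purely resistive load, VSWR = R_L/Z_0 or Z_0/R_L (whichever > 1) = 110/50

VSWR ≈ 2.2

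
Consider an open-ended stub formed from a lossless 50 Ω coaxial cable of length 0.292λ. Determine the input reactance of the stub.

βl = 2π × 0.292 = 105°
tan(βl) = -3.7
For an open-ended stub, Z_in = −jZ_0·cot(βl) = −jZ_0/tan(βl)

X_in ≈ 13.5 Ω (inductive)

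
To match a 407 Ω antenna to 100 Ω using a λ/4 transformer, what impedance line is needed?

Z_qwt ≈ 202 Ω

Z_qwt = √(Z_0·R_L) = √(100 × 407) = √40700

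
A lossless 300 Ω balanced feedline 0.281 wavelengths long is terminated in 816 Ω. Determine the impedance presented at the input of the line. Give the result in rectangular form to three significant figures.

βl = 2π × 0.281 = 101°
tan(βl) = tan(101°) = -5.07
Z_in = Z_0·(Z_L + jZ_0·tanβl)/(Z_0 + jZ_L·tanβl)
     = 300·(816 − j1520)/(300 − j4140)

Z_in ≈ 114 + j50.9 Ω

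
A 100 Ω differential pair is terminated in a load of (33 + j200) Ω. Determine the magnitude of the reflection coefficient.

|Γ| ≈ 0.878

Γ = (Z_L − Z_0)/(Z_L + Z_0) = (-67 + j200)/(133 + j200)
|Γ| = 211/240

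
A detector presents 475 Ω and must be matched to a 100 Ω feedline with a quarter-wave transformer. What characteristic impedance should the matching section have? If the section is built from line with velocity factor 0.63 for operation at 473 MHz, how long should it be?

Z_qwt ≈ 218 Ω; length ≈ 9.99 cm

Z_qwt = √(Z_0·R_L) = √(100 × 475) = √47500
λ = 0.63·c/f = 0.4 m, so l = λ/4 = 0.0999 m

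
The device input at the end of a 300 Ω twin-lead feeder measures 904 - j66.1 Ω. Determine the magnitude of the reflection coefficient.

Γ = (Z_L − Z_0)/(Z_L + Z_0) = (604 − j66.1)/(1204 − j66.1)
|Γ| = 608/1210

|Γ| ≈ 0.504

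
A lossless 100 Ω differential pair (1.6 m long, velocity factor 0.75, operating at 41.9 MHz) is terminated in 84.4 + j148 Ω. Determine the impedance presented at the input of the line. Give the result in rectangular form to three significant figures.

λ = v/f = 0.75·c / 41.9 MHz = 5.37 m
βl = 2π·l/λ = 2π × 0.298 = 107°
tan(βl) = tan(107°) = -3.22
Z_in = Z_0·(Z_L + jZ_0·tanβl)/(Z_0 + jZ_L·tanβl)
     = 100·(84.4 − j174)/(576 − j272)

Z_in ≈ 23.6 − j19 Ω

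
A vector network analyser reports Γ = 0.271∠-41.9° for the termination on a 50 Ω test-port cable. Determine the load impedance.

Z_L ≈ 69.1 − j27 Ω

Z_L = Z_0·(1 + Γ)/(1 − Γ) = 50·(1.2 − j0.181)/(0.798 + j0.181)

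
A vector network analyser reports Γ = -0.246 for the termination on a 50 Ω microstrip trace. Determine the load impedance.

Z_L ≈ 30.3 Ω

Z_L = Z_0·(1 + Γ)/(1 − Γ) = 50·(0.754)/(1.25)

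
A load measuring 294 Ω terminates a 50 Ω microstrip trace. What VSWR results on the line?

VSWR ≈ 5.88

For a purely resistive load, VSWR = R_L/Z_0 or Z_0/R_L (whichever > 1) = 294/50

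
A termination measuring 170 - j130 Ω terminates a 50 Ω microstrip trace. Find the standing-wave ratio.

Γ = (Z_L − Z_0)/(Z_L + Z_0) = (120 − j130)/(220 − j130)
|Γ| = 177/256 = 0.692
VSWR = (1 + |Γ|)/(1 − |Γ|) = 1.69/0.308

VSWR ≈ 5.5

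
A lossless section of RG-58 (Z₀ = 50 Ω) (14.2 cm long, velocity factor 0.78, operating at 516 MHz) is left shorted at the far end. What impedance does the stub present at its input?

λ = v/f = 0.78·c / 516 MHz = 0.453 m
βl = 2π·l/λ = 2π × 0.313 = 113°
tan(βl) = -2.39
For a shorted stub, Z_in = jZ_0·tan(βl)

Z_in ≈ −j119 Ω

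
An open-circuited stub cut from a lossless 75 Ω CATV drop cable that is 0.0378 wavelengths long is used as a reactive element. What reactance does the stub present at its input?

βl = 2π × 0.0378 = 13.6°
tan(βl) = 0.242
For an open-circuited stub, Z_in = −jZ_0·cot(βl) = −jZ_0/tan(βl)

X_in ≈ -310 Ω (capacitive)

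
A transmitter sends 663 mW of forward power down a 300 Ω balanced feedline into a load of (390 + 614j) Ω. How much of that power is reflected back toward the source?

P_reflected ≈ 299 mW

|Γ| = |(90 + j614)/(690 + j614)| = 0.672
|Γ|² = 0.451
P_refl = |Γ|²·P_inc = 299 mW, P_del = (1 − |Γ|²)·P_inc = 364 mW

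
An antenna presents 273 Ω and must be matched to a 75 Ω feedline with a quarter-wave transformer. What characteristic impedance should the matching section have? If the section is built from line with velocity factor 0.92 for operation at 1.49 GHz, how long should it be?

Z_qwt = √(Z_0·R_L) = √(75 × 273) = √20480
λ = 0.92·c/f = 0.185 m, so l = λ/4 = 0.0463 m

Z_qwt ≈ 143 Ω; length ≈ 4.63 cm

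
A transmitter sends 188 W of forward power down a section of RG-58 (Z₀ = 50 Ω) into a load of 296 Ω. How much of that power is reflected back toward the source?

P_reflected ≈ 95 W

Γ = (296 − 50)/(296 + 50) = 0.711
|Γ|² = 0.505
P_refl = |Γ|²·P_inc = 95 W, P_del = (1 − |Γ|²)·P_inc = 93 W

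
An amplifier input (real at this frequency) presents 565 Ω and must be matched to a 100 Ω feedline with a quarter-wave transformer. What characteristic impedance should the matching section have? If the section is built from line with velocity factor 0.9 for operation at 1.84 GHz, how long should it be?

Z_qwt = √(Z_0·R_L) = √(100 × 565) = √56500
λ = 0.9·c/f = 0.147 m, so l = λ/4 = 0.0367 m

Z_qwt ≈ 238 Ω; length ≈ 3.67 cm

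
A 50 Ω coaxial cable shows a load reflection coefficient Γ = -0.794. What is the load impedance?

Z_L = Z_0·(1 + Γ)/(1 − Γ) = 50·(0.206)/(1.79)

Z_L ≈ 5.74 Ω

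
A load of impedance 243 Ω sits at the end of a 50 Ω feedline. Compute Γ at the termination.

Γ = (Z_L − Z_0)/(Z_L + Z_0) = (243 − 50)/(243 + 50) = 193/293

Γ = 0.659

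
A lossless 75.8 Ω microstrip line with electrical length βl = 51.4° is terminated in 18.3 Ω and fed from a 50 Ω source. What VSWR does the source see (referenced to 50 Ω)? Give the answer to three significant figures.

tan(βl) = 1.25
Z_in = Z_0·(Z_L + jZ_0·tanβl)/(Z_0 + jZ_L·tanβl) = 43.1 + j81.9 Ω
Γ_s = (Z_in − Z_s)/(Z_in + Z_s) = (-6.92 + j81.9)/(93.1 + j81.9), |Γ_s| = 0.663
VSWR = (1 + |Γ_s|)/(1 − |Γ_s|)

VSWR ≈ 4.94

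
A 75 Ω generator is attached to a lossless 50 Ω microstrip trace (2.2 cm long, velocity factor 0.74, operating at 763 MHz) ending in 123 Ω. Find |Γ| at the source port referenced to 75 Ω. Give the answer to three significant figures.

λ = v/f = 0.74·c / 763 MHz = 0.291 m
βl = 2π·l/λ = 2π × 0.0756 = 27.2°
tan(βl) = 0.514
Z_in = Z_0·(Z_L + jZ_0·tanβl)/(Z_0 + jZ_L·tanβl) = 59.8 − j49.9 Ω
Γ_s = (Z_in − Z_s)/(Z_in + Z_s) = (-15.2 − j49.9)/(135 − j49.9), |Γ_s| = 0.363

|Γ| ≈ 0.363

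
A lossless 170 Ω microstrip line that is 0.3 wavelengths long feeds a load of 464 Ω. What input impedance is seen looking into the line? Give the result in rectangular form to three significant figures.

Z_in ≈ 67.9 + j47.2 Ω

βl = 2π × 0.3 = 108°
tan(βl) = tan(108°) = -3.08
Z_in = Z_0·(Z_L + jZ_0·tanβl)/(Z_0 + jZ_L·tanβl)
     = 170·(464 − j523)/(170 − j1430)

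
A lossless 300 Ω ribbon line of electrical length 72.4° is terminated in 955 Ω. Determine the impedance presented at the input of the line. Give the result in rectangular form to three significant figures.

tan(βl) = tan(72.4°) = 3.15
Z_in = Z_0·(Z_L + jZ_0·tanβl)/(Z_0 + jZ_L·tanβl)
     = 300·(955 + j946)/(300 + j3010)

Z_in ≈ 103 − j84.9 Ω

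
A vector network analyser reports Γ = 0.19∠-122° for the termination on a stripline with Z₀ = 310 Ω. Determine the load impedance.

Z_L ≈ 241 − j80.7 Ω

Z_L = Z_0·(1 + Γ)/(1 − Γ) = 310·(0.899 − j0.161)/(1.1 + j0.161)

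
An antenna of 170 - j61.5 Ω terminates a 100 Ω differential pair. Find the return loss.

RL ≈ 9.46 dB

Γ = (70 − j61.5)/(270 − j61.5), |Γ| = 0.336
RL = −20·log₁₀|Γ| = −20·log₁₀(0.336)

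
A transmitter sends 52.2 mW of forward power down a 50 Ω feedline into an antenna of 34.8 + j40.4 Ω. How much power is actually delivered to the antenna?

|Γ| = |(-15.2 + j40.4)/(84.8 + j40.4)| = 0.46
|Γ|² = 0.211
P_refl = |Γ|²·P_inc = 11 mW, P_del = (1 − |Γ|²)·P_inc = 41.2 mW

P_delivered ≈ 41.2 mW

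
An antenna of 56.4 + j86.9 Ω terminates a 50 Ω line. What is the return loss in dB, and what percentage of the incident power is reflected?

Γ = (6.4 + j86.9)/(106.4 + j86.9), |Γ| = 0.634
RL = −20·log₁₀(0.634) = 3.95 dB
P_refl/P_inc = |Γ|² = 0.402

RL ≈ 3.95 dB; 40.2% of incident power reflected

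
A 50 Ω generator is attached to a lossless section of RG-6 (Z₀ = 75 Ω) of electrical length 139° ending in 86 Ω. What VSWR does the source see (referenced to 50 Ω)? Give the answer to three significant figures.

tan(βl) = -0.869
Z_in = Z_0·(Z_L + jZ_0·tanβl)/(Z_0 + jZ_L·tanβl) = 75.7 + j10.3 Ω
Γ_s = (Z_in − Z_s)/(Z_in + Z_s) = (25.7 + j10.3)/(126 + j10.3), |Γ_s| = 0.22
VSWR = (1 + |Γ_s|)/(1 − |Γ_s|)

VSWR ≈ 1.56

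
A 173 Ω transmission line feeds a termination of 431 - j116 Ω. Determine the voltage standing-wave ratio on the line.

VSWR ≈ 2.7

Γ = (Z_L − Z_0)/(Z_L + Z_0) = (258 − j116)/(604 − j116)
|Γ| = 283/615 = 0.46
VSWR = (1 + |Γ|)/(1 − |Γ|) = 1.46/0.54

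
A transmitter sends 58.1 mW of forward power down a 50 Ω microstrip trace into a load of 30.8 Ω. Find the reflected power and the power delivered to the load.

Γ = (30.8 − 50)/(30.8 + 50) = -0.238
|Γ|² = 0.0565
P_refl = |Γ|²·P_inc = 3.28 mW, P_del = (1 − |Γ|²)·P_inc = 54.8 mW

P_reflected ≈ 3.28 mW; P_delivered ≈ 54.8 mW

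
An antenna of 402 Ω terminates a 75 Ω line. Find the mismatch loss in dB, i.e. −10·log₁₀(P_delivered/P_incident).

mismatch loss ≈ 2.76 dB

Γ = (402 − 75)/(402 + 75) = 0.686
|Γ|² = 0.47, so P_del/P_inc = 1 − |Γ|² = 0.53
ML = −10·log₁₀(1 − |Γ|²)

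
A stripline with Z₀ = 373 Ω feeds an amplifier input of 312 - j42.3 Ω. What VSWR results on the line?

Γ = (Z_L − Z_0)/(Z_L + Z_0) = (-61 − j42.3)/(685 − j42.3)
|Γ| = 74.2/686 = 0.108
VSWR = (1 + |Γ|)/(1 − |Γ|) = 1.11/0.892

VSWR ≈ 1.24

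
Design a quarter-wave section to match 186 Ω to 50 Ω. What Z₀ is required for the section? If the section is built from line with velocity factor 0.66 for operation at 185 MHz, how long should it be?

Z_qwt = √(Z_0·R_L) = √(50 × 186) = √9300
λ = 0.66·c/f = 1.07 m, so l = λ/4 = 0.268 m

Z_qwt ≈ 96.4 Ω; length ≈ 26.8 cm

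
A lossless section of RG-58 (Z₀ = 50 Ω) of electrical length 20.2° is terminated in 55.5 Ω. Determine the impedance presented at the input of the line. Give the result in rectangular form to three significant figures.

Z_in ≈ 54 − j3.66 Ω

tan(βl) = tan(20.2°) = 0.368
Z_in = Z_0·(Z_L + jZ_0·tanβl)/(Z_0 + jZ_L·tanβl)
     = 50·(55.5 + j18.4)/(50 + j20.4)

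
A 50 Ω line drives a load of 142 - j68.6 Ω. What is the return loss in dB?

Γ = (92 − j68.6)/(192 − j68.6), |Γ| = 0.563
RL = −20·log₁₀|Γ| = −20·log₁₀(0.563)

RL ≈ 4.99 dB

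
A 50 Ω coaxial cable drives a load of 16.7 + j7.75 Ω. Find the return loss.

Γ = (-33.3 + j7.75)/(66.7 + j7.75), |Γ| = 0.509
RL = −20·log₁₀|Γ| = −20·log₁₀(0.509)

RL ≈ 5.86 dB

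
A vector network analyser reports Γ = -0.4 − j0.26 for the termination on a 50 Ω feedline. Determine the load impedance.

Z_L ≈ 19 − j12.8 Ω

Z_L = Z_0·(1 + Γ)/(1 − Γ) = 50·(0.6 − j0.26)/(1.4 + j0.26)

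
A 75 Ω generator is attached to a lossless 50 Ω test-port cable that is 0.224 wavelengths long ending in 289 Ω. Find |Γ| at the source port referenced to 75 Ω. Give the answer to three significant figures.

|Γ| ≈ 0.79

βl = 2π × 0.224 = 80.6°
tan(βl) = 6.07
Z_in = Z_0·(Z_L + jZ_0·tanβl)/(Z_0 + jZ_L·tanβl) = 8.88 − j7.99 Ω
Γ_s = (Z_in − Z_s)/(Z_in + Z_s) = (-66.1 − j7.99)/(83.9 − j7.99), |Γ_s| = 0.79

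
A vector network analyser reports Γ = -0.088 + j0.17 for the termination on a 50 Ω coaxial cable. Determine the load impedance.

Z_L ≈ 39.7 + j14 Ω

Z_L = Z_0·(1 + Γ)/(1 − Γ) = 50·(0.912 + j0.17)/(1.09 − j0.17)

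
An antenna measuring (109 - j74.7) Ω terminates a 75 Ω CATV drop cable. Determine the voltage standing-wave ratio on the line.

VSWR ≈ 2.41

Γ = (Z_L − Z_0)/(Z_L + Z_0) = (34 − j74.7)/(184 − j74.7)
|Γ| = 82.1/199 = 0.413
VSWR = (1 + |Γ|)/(1 − |Γ|) = 1.41/0.587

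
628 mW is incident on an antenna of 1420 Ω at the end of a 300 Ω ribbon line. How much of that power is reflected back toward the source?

P_reflected ≈ 266 mW

Γ = (1420 − 300)/(1420 + 300) = 0.651
|Γ|² = 0.424
P_refl = |Γ|²·P_inc = 266 mW, P_del = (1 − |Γ|²)·P_inc = 362 mW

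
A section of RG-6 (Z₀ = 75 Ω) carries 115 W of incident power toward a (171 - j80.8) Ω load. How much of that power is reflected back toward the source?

|Γ| = |(96 − j80.8)/(246 − j80.8)| = 0.485
|Γ|² = 0.235
P_refl = |Γ|²·P_inc = 27 W, P_del = (1 − |Γ|²)·P_inc = 88 W

P_reflected ≈ 27 W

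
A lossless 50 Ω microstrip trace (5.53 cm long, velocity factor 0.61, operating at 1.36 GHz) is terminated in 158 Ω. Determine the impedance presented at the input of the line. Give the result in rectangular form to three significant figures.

Z_in ≈ 44.8 + j57.2 Ω

λ = v/f = 0.61·c / 1.36 GHz = 0.135 m
βl = 2π·l/λ = 2π × 0.411 = 148°
tan(βl) = tan(148°) = -0.626
Z_in = Z_0·(Z_L + jZ_0·tanβl)/(Z_0 + jZ_L·tanβl)
     = 50·(158 − j31.3)/(50 − j98.9)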